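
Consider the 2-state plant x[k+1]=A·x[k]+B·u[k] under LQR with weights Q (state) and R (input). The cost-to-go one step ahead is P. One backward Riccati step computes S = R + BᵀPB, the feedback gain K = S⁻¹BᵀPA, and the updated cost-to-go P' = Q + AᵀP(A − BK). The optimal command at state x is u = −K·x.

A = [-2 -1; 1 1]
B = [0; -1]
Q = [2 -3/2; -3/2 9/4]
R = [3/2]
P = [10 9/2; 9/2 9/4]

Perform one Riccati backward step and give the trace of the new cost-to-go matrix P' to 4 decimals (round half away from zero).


BᵀP = [-4.5000 -2.2500]
S = R + BᵀPB = [3/2] + [2.2500] = [3.7500]
BᵀPA = [6.7500 2.2500]
K = S⁻¹·BᵀPA = [1.8000 0.6000]
A−BK = [-2.0000 -1.0000; 2.8000 1.6000]
AᵀP(A−BK) = [12.1000 4.7000; 4.7000 1.9000]
P' = Q + AᵀP(A−BK) = [14.1000 3.2000; 3.2000 4.1500]
tr(P') = 18.2500

18.2500


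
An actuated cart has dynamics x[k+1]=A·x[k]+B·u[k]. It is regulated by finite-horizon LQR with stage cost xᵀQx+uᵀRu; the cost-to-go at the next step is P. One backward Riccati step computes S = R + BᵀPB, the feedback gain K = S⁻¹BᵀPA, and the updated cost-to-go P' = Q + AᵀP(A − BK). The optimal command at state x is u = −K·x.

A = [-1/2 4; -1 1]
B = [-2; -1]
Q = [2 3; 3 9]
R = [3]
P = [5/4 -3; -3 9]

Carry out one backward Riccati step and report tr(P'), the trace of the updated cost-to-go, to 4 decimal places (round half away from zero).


20.6000

BᵀP = [0.5000 -3.0000]
S = R + BᵀPB = [3] + [2.0000] = [5.0000]
BᵀPA = [2.7500 -1.0000]
K = S⁻¹·BᵀPA = [0.5500 -0.2000]
A−BK = [0.6000 3.6000; -0.4500 0.8000]
AᵀP(A−BK) = [4.8000 2.5500; 2.5500 4.8000]
P' = Q + AᵀP(A−BK) = [6.8000 5.5500; 5.5500 13.8000]
tr(P') = 20.6000


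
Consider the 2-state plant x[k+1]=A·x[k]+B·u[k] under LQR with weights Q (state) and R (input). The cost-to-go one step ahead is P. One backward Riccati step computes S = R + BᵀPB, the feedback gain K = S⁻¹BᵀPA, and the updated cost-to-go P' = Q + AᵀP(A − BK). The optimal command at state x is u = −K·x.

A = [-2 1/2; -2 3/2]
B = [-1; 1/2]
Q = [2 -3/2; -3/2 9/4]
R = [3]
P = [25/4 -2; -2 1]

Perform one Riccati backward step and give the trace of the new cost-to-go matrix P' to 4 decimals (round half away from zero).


BᵀP = [-7.2500 2.5000]
S = R + BᵀPB = [3] + [8.5000] = [11.5000]
BᵀPA = [9.5000 0.1250]
K = S⁻¹·BᵀPA = [0.8261 0.0109]
A−BK = [-1.1739 0.5109; -2.4130 1.4946]
AᵀP(A−BK) = [5.1522 -1.3533; -1.3533 0.8111]
P' = Q + AᵀP(A−BK) = [7.1522 -2.8533; -2.8533 3.0611]
tr(P') = 10.2133

10.2133


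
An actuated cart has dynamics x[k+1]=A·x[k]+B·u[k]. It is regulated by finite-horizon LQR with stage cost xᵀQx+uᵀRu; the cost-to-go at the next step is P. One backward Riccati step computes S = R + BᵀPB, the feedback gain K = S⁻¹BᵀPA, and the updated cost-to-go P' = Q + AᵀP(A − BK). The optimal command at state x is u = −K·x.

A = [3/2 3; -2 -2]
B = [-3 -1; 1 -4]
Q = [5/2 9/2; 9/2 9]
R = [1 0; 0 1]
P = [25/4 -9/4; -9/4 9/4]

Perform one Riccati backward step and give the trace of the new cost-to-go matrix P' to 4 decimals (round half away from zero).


13.1883

BᵀP = [-21.0000 9.0000; 2.7500 -6.7500]
S = R + BᵀPB = [1 0; 0 1] + [72.0000 -15.0000; -15.0000 24.2500] = [73.0000 -15.0000; -15.0000 25.2500]
BᵀPA = [-49.5000 -81.0000; 17.6250 21.7500]
K = S⁻¹·BᵀPA = [-0.6090 -1.0623; 0.3362 0.2303]
A−BK = [0.0093 0.0436; -0.0460 -0.0164]
AᵀP(A−BK) = [0.4912 0.7334; 0.7334 1.1971]
P' = Q + AᵀP(A−BK) = [2.9912 5.2334; 5.2334 10.1971]
tr(P') = 13.1883


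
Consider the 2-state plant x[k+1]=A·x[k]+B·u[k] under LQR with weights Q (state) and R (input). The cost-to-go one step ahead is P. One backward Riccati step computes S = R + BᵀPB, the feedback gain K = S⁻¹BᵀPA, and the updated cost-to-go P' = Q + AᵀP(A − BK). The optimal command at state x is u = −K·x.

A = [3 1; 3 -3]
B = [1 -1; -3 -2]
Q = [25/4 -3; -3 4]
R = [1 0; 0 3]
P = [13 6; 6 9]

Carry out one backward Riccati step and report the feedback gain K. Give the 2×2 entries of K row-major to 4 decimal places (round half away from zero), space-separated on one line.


0.4312 0.9666 -2.2009 0.0207

BᵀP = [-5.0000 -21.0000; -25.0000 -24.0000]
S = R + BᵀPB = [1 0; 0 3] + [58.0000 47.0000; 47.0000 73.0000] = [59.0000 47.0000; 47.0000 76.0000]
BᵀPA = [-78.0000 58.0000; -147.0000 47.0000]
K = S⁻¹·BᵀPA = [0.4312 0.9666; -2.2009 0.0207]
A−BK = [0.3679 0.0541; -0.1081 -0.0589]
AᵀP(A−BK) = [16.1051 0.4312; 0.4312 0.9666]
P' = Q + AᵀP(A−BK) = [22.3551 -2.5688; -2.5688 4.9666]
tr(P') = 27.3216


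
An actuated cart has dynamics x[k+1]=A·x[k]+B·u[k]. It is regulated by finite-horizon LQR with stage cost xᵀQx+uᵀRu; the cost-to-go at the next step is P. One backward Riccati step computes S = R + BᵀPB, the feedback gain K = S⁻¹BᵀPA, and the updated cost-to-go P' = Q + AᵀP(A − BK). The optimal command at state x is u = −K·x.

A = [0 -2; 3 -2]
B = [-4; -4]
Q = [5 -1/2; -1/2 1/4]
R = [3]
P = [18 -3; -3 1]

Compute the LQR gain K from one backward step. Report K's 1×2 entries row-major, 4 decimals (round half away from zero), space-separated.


0.1137 0.4929

BᵀP = [-60.0000 8.0000]
S = R + BᵀPB = [3] + [208.0000] = [211.0000]
BᵀPA = [24.0000 104.0000]
K = S⁻¹·BᵀPA = [0.1137 0.4929]
A−BK = [0.4550 -0.0284; 3.4550 -0.0284]
AᵀP(A−BK) = [6.2701 0.1706; 0.1706 0.7393]
P' = Q + AᵀP(A−BK) = [11.2701 -0.3294; -0.3294 0.9893]
tr(P') = 12.2595


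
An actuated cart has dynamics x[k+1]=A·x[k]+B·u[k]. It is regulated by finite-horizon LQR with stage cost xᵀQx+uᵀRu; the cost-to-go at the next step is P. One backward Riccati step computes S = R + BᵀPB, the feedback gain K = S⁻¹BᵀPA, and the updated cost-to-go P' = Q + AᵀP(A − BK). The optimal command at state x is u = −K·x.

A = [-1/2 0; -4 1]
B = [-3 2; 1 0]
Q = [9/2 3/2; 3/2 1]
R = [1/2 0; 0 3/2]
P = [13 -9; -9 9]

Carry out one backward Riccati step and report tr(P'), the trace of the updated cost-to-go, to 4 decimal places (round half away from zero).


28.7279

BᵀP = [-48.0000 36.0000; 26.0000 -18.0000]
S = R + BᵀPB = [1/2 0; 0 3/2] + [180.0000 -96.0000; -96.0000 52.0000] = [180.5000 -96.0000; -96.0000 53.5000]
BᵀPA = [-120.0000 36.0000; 59.0000 -18.0000]
K = S⁻¹·BᵀPA = [-1.7153 0.4492; -1.9750 0.4697]
A−BK = [-1.6957 0.4084; -2.2847 0.5508]
AᵀP(A−BK) = [21.9465 -5.3015; -5.3015 1.2813]
P' = Q + AᵀP(A−BK) = [26.4465 -3.8015; -3.8015 2.2813]
tr(P') = 28.7279


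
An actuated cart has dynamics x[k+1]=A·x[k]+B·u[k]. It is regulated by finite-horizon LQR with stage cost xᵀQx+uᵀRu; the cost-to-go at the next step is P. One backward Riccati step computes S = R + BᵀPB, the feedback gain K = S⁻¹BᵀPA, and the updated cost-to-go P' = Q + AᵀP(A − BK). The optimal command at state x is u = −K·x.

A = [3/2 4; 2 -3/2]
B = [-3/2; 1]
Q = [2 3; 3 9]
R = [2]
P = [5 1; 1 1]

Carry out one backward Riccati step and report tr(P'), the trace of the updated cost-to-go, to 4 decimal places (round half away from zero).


BᵀP = [-6.5000 -0.5000]
S = R + BᵀPB = [2] + [9.2500] = [11.2500]
BᵀPA = [-10.7500 -25.2500]
K = S⁻¹·BᵀPA = [-0.9556 -2.2444]
A−BK = [0.0667 0.6333; 2.9556 0.7444]
AᵀP(A−BK) = [10.9778 8.6222; 8.6222 13.5778]
P' = Q + AᵀP(A−BK) = [12.9778 11.6222; 11.6222 22.5778]
tr(P') = 35.5556

35.5556


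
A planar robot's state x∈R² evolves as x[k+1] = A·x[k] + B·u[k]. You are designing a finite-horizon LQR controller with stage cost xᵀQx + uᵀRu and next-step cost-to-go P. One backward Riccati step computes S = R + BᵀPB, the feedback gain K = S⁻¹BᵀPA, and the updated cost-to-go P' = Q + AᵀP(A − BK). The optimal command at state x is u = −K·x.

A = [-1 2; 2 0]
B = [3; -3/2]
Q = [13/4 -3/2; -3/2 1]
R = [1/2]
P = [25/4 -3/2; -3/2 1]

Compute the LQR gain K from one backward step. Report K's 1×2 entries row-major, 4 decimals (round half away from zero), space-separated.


BᵀP = [21.0000 -6.0000]
S = R + BᵀPB = [1/2] + [72.0000] = [72.5000]
BᵀPA = [-33.0000 42.0000]
K = S⁻¹·BᵀPA = [-0.4552 0.5793]
A−BK = [0.3655 0.2621; 1.3172 0.8690]
AᵀP(A−BK) = [1.2293 0.6172; 0.6172 0.6690]
P' = Q + AᵀP(A−BK) = [4.4793 -0.8828; -0.8828 1.6690]
tr(P') = 6.1483

-0.4552 0.5793


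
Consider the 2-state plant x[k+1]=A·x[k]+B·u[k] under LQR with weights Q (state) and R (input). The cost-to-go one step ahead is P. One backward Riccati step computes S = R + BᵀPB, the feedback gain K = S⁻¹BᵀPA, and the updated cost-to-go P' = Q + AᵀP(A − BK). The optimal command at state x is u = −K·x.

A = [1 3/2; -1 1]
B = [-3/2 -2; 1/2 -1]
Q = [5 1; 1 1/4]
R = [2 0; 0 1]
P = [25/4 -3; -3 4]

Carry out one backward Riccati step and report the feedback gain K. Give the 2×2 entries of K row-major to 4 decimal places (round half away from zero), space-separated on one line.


BᵀP = [-10.8750 6.5000; -9.5000 2.0000]
S = R + BᵀPB = [2 0; 0 1] + [19.5625 15.2500; 15.2500 17.0000] = [21.5625 15.2500; 15.2500 18.0000]
BᵀPA = [-17.3750 -9.8125; -11.5000 -12.2500]
K = S⁻¹·BᵀPA = [-0.8831 0.0655; 0.1093 -0.7360]
A−BK = [-0.1061 0.1262; -0.4492 0.2312]
AᵀP(A−BK) = [2.1631 -0.4516; -0.4516 0.6886]
P' = Q + AᵀP(A−BK) = [7.1631 0.5484; 0.5484 0.9386]
tr(P') = 8.1017

-0.8831 0.0655 0.1093 -0.7360


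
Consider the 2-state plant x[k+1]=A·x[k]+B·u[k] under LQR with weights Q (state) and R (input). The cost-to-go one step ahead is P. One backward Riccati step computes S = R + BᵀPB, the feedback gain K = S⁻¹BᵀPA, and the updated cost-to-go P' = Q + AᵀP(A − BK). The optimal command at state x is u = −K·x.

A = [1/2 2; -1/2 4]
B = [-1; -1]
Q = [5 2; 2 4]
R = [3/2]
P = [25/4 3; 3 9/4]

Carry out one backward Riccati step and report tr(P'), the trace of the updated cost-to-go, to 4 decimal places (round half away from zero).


BᵀP = [-9.2500 -5.2500]
S = R + BᵀPB = [3/2] + [14.5000] = [16.0000]
BᵀPA = [-2.0000 -39.5000]
K = S⁻¹·BᵀPA = [-0.1250 -2.4688]
A−BK = [0.3750 -0.4688; -0.6250 1.5313]
AᵀP(A−BK) = [0.3750 -0.1875; -0.1875 11.4844]
P' = Q + AᵀP(A−BK) = [5.3750 1.8125; 1.8125 15.4844]
tr(P') = 20.8594

20.8594


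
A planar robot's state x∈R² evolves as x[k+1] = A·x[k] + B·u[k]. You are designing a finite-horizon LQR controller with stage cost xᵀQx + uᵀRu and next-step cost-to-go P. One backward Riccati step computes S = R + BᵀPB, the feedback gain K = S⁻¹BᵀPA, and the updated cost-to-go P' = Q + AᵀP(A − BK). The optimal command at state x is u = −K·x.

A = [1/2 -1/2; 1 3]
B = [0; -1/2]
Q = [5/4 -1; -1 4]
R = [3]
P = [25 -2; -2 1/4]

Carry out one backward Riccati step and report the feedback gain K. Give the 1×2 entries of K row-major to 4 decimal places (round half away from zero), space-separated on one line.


BᵀP = [1.0000 -0.1250]
S = R + BᵀPB = [3] + [0.0625] = [3.0625]
BᵀPA = [0.3750 -0.8750]
K = S⁻¹·BᵀPA = [0.1224 -0.2857]
A−BK = [0.5000 -0.5000; 1.0612 2.8571]
AᵀP(A−BK) = [4.4541 -7.3929; -7.3929 14.2500]
P' = Q + AᵀP(A−BK) = [5.7041 -8.3929; -8.3929 18.2500]
tr(P') = 23.9541

0.1224 -0.2857


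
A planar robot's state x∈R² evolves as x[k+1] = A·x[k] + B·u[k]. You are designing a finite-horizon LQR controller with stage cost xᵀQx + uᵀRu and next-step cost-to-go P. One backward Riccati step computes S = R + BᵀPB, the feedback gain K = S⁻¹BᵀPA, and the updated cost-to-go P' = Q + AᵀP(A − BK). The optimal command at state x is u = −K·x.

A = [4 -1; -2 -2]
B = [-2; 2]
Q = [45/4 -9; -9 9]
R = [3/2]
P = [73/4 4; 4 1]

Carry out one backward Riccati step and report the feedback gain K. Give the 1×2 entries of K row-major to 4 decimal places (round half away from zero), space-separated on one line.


BᵀP = [-28.5000 -6.0000]
S = R + BᵀPB = [3/2] + [45.0000] = [46.5000]
BᵀPA = [-102.0000 40.5000]
K = S⁻¹·BᵀPA = [-2.1935 0.8710]
A−BK = [-0.3871 0.7419; 2.3871 -3.7419]
AᵀP(A−BK) = [8.2581 -4.1613; -4.1613 2.9758]
P' = Q + AᵀP(A−BK) = [19.5081 -13.1613; -13.1613 11.9758]
tr(P') = 31.4839

-2.1935 0.8710


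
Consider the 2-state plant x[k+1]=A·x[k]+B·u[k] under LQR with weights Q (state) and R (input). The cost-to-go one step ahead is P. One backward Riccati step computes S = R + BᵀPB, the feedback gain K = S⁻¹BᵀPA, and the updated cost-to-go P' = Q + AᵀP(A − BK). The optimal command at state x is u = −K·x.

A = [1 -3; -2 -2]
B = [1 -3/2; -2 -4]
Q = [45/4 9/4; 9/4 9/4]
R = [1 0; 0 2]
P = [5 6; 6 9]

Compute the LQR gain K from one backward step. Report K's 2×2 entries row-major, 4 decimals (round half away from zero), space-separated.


0.6745 -0.6773 0.0831 0.9776

BᵀP = [-7.0000 -12.0000; -31.5000 -45.0000]
S = R + BᵀPB = [1 0; 0 2] + [17.0000 58.5000; 58.5000 227.2500] = [18.0000 58.5000; 58.5000 229.2500]
BᵀPA = [17.0000 45.0000; 58.5000 184.5000]
K = S⁻¹·BᵀPA = [0.6745 -0.6773; 0.0831 0.9776]
A−BK = [0.4501 -0.8562; -0.3188 0.5559]
AᵀP(A−BK) = [0.6745 -0.6773; -0.6773 3.1054]
P' = Q + AᵀP(A−BK) = [11.9245 1.5727; 1.5727 5.3554]
tr(P') = 17.2799


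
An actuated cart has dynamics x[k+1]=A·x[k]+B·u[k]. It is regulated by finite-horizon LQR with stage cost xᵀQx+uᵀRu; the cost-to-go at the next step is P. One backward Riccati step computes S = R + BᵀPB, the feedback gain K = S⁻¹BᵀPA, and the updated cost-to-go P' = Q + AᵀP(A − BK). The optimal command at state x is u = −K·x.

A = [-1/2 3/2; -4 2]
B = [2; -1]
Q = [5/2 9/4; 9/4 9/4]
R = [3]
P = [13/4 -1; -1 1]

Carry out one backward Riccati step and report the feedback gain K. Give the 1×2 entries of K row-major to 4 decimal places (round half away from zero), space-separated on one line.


0.3929 0.2500

BᵀP = [7.5000 -3.0000]
S = R + BᵀPB = [3] + [18.0000] = [21.0000]
BᵀPA = [8.2500 5.2500]
K = S⁻¹·BᵀPA = [0.3929 0.2500]
A−BK = [-1.2857 1.0000; -3.6071 2.2500]
AᵀP(A−BK) = [9.5714 -5.5000; -5.5000 4.0000]
P' = Q + AᵀP(A−BK) = [12.0714 -3.2500; -3.2500 6.2500]
tr(P') = 18.3214


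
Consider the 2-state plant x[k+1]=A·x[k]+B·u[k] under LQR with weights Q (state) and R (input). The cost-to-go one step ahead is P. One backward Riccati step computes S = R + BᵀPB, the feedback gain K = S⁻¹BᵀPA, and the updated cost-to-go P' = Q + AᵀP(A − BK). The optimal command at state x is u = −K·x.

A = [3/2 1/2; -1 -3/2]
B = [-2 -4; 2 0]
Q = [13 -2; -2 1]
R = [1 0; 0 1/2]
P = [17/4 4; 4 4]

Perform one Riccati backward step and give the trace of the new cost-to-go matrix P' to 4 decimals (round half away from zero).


14.4309

BᵀP = [-0.5000 0.0000; -17.0000 -16.0000]
S = R + BᵀPB = [1 0; 0 1/2] + [1.0000 2.0000; 2.0000 68.0000] = [2.0000 2.0000; 2.0000 68.5000]
BᵀPA = [-0.7500 -0.2500; -9.5000 15.5000]
K = S⁻¹·BᵀPA = [-0.2434 -0.3618; -0.1316 0.2368]
A−BK = [0.4868 0.7237; -0.5132 -0.7763]
AᵀP(A−BK) = [0.1299 0.1661; 0.1661 0.3010]
P' = Q + AᵀP(A−BK) = [13.1299 -1.8339; -1.8339 1.3010]
tr(P') = 14.4309


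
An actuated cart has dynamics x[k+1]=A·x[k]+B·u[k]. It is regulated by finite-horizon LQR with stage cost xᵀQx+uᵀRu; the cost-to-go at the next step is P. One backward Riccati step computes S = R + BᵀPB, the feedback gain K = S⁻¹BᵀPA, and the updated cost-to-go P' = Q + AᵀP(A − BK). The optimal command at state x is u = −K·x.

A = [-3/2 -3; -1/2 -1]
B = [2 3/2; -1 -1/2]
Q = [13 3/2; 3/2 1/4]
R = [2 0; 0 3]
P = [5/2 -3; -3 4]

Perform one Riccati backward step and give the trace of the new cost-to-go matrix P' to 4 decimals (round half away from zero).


14.9401

BᵀP = [8.0000 -10.0000; 5.2500 -6.5000]
S = R + BᵀPB = [2 0; 0 3] + [26.0000 17.0000; 17.0000 11.1250] = [28.0000 17.0000; 17.0000 14.1250]
BᵀPA = [-7.0000 -14.0000; -4.6250 -9.2500]
K = S⁻¹·BᵀPA = [-0.1901 -0.3803; -0.0986 -0.1972]
A−BK = [-0.9718 -1.9437; -0.7394 -1.4789]
AᵀP(A−BK) = [0.3380 0.6761; 0.6761 1.3521]
P' = Q + AᵀP(A−BK) = [13.3380 2.1761; 2.1761 1.6021]
tr(P') = 14.9401


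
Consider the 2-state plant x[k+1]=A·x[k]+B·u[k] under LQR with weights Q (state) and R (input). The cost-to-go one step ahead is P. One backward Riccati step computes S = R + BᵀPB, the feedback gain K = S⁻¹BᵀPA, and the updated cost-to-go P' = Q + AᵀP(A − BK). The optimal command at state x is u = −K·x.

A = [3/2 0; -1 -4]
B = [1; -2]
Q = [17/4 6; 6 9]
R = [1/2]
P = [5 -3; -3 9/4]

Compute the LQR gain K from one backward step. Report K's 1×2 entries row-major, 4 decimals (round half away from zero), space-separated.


0.9057 1.1321

BᵀP = [11.0000 -7.5000]
S = R + BᵀPB = [1/2] + [26.0000] = [26.5000]
BᵀPA = [24.0000 30.0000]
K = S⁻¹·BᵀPA = [0.9057 1.1321]
A−BK = [0.5943 -1.1321; 0.8113 -1.7358]
AᵀP(A−BK) = [0.7642 -0.1698; -0.1698 2.0377]
P' = Q + AᵀP(A−BK) = [5.0142 5.8302; 5.8302 11.0377]
tr(P') = 16.0519


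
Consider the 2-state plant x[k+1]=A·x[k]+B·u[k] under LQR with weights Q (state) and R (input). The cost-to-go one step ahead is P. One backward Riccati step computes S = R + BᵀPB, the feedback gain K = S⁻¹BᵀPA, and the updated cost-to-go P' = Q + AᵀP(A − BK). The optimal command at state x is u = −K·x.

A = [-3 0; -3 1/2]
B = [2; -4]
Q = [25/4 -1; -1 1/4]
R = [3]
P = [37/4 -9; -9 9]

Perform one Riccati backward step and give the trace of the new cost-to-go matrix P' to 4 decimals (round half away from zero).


8.7706

BᵀP = [54.5000 -54.0000]
S = R + BᵀPB = [3] + [325.0000] = [328.0000]
BᵀPA = [-1.5000 -27.0000]
K = S⁻¹·BᵀPA = [-0.0046 -0.0823]
A−BK = [-2.9909 0.1646; -3.0183 0.1707]
AᵀP(A−BK) = [2.2431 -0.1235; -0.1235 0.0274]
P' = Q + AᵀP(A−BK) = [8.4931 -1.1235; -1.1235 0.2774]
tr(P') = 8.7706


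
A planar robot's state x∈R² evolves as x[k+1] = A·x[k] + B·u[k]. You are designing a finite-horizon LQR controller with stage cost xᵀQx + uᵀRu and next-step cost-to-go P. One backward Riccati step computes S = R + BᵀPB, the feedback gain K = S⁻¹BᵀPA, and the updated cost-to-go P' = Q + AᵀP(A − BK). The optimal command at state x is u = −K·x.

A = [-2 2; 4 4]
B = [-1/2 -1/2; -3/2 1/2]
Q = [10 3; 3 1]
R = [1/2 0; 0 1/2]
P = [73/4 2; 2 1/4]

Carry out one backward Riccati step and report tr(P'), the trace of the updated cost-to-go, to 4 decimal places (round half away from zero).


18.2710

BᵀP = [-12.1250 -1.3750; -8.1250 -0.8750]
S = R + BᵀPB = [1/2 0; 0 1/2] + [8.1250 5.3750; 5.3750 3.6250] = [8.6250 5.3750; 5.3750 4.1250]
BᵀPA = [18.7500 -29.7500; 12.7500 -19.7500]
K = S⁻¹·BᵀPA = [1.3178 -2.4766; 1.3738 -1.5607]
A−BK = [-0.6542 -0.0187; 5.2897 1.0654]
AᵀP(A−BK) = [2.7757 -2.6636; -2.6636 4.4953]
P' = Q + AᵀP(A−BK) = [12.7757 0.3364; 0.3364 5.4953]
tr(P') = 18.2710


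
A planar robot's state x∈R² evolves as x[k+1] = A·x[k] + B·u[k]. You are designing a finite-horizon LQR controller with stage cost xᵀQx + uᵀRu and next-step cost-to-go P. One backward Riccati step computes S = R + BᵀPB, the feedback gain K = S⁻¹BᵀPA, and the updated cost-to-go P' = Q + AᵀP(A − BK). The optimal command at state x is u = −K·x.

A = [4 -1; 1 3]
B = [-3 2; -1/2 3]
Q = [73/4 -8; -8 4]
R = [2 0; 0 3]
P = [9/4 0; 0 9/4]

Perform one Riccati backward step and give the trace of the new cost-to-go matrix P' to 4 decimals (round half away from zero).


30.1956

BᵀP = [-6.7500 -1.1250; 4.5000 6.7500]
S = R + BᵀPB = [2 0; 0 3] + [20.8125 -16.8750; -16.8750 29.2500] = [22.8125 -16.8750; -16.8750 32.2500]
BᵀPA = [-28.1250 3.3750; 24.7500 15.7500]
K = S⁻¹·BᵀPA = [-1.0852 0.8308; 0.1996 0.9231]
A−BK = [0.3451 -0.3538; -0.1414 0.6462]
AᵀP(A−BK) = [2.7879 -1.7308; -1.7308 5.1577]
P' = Q + AᵀP(A−BK) = [21.0379 -9.7308; -9.7308 9.1577]
tr(P') = 30.1956


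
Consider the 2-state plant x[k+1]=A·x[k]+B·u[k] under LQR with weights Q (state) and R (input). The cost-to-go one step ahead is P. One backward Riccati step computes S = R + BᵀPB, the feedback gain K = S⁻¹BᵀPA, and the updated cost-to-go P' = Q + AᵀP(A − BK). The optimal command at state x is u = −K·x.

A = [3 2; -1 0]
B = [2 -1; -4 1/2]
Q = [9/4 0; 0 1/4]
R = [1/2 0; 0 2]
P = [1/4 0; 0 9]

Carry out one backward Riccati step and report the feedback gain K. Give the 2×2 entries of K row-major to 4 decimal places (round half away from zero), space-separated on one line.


BᵀP = [0.5000 -36.0000; -0.2500 4.5000]
S = R + BᵀPB = [1/2 0; 0 2] + [145.0000 -18.5000; -18.5000 2.5000] = [145.5000 -18.5000; -18.5000 4.5000]
BᵀPA = [37.5000 1.0000; -5.2500 -0.5000]
K = S⁻¹·BᵀPA = [0.2292 -0.0152; -0.2244 -0.1736]
A−BK = [2.3172 1.8568; 0.0290 0.0260]
AᵀP(A−BK) = [1.4769 1.1586; 1.1586 0.9284]
P' = Q + AᵀP(A−BK) = [3.7269 1.1586; 1.1586 1.1784]
tr(P') = 4.9053

0.2292 -0.0152 -0.2244 -0.1736


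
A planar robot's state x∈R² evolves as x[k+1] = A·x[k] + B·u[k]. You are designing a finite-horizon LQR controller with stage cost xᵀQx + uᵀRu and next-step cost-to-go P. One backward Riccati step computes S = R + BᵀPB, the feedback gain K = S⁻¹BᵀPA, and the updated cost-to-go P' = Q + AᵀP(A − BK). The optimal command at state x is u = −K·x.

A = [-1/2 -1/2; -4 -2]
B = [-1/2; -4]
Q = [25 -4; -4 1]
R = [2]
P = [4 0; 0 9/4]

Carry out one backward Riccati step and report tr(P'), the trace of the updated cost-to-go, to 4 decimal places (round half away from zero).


28.6410

BᵀP = [-2.0000 -9.0000]
S = R + BᵀPB = [2] + [37.0000] = [39.0000]
BᵀPA = [37.0000 19.0000]
K = S⁻¹·BᵀPA = [0.9487 0.4872]
A−BK = [-0.0256 -0.2564; -0.2051 -0.0513]
AᵀP(A−BK) = [1.8974 0.9744; 0.9744 0.7436]
P' = Q + AᵀP(A−BK) = [26.8974 -3.0256; -3.0256 1.7436]
tr(P') = 28.6410


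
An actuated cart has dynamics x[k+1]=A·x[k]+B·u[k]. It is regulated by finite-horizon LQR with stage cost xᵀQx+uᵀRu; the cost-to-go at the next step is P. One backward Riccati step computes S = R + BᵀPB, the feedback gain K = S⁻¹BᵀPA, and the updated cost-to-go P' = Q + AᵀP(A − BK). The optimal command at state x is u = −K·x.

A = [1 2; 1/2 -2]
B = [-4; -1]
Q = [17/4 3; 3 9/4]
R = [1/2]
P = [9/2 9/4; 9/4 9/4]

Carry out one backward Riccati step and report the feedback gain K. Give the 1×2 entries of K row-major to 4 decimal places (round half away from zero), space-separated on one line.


-0.2790 -0.1941

BᵀP = [-20.2500 -11.2500]
S = R + BᵀPB = [1/2] + [92.2500] = [92.7500]
BᵀPA = [-25.8750 -18.0000]
K = S⁻¹·BᵀPA = [-0.2790 -0.1941]
A−BK = [-0.1159 1.2237; 0.2210 -2.1941]
AᵀP(A−BK) = [0.0940 -0.5216; -0.5216 5.5067]
P' = Q + AᵀP(A−BK) = [4.3440 2.4784; 2.4784 7.7567]
tr(P') = 12.1007


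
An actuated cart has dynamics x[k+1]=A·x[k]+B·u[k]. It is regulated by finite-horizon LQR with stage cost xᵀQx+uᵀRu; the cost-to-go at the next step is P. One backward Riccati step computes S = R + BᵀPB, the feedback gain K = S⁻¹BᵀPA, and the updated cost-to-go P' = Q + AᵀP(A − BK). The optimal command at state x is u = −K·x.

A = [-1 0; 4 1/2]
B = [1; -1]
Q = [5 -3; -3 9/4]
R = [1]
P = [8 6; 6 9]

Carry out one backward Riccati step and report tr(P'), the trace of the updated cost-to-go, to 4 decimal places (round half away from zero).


BᵀP = [2.0000 -3.0000]
S = R + BᵀPB = [1] + [5.0000] = [6.0000]
BᵀPA = [-14.0000 -1.5000]
K = S⁻¹·BᵀPA = [-2.3333 -0.2500]
A−BK = [1.3333 0.2500; 1.6667 0.2500]
AᵀP(A−BK) = [71.3333 11.5000; 11.5000 1.8750]
P' = Q + AᵀP(A−BK) = [76.3333 8.5000; 8.5000 4.1250]
tr(P') = 80.4583

80.4583


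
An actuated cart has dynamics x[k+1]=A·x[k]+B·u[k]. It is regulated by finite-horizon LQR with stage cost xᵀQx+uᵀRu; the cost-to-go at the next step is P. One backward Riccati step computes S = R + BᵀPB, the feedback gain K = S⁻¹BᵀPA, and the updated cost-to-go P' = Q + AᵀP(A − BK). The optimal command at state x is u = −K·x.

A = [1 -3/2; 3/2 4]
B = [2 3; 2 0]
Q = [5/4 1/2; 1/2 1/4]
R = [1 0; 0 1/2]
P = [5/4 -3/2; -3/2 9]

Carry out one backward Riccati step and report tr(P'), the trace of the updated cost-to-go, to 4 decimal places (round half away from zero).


BᵀP = [-0.5000 15.0000; 3.7500 -4.5000]
S = R + BᵀPB = [1 0; 0 1/2] + [29.0000 -1.5000; -1.5000 11.2500] = [30.0000 -1.5000; -1.5000 11.7500]
BᵀPA = [22.0000 60.7500; -3.0000 -23.6250]
K = S⁻¹·BᵀPA = [0.7252 1.9368; -0.1627 -1.7634]
A−BK = [0.0378 -0.0835; 0.0496 0.1263]
AᵀP(A−BK) = [0.5575 1.5996; 1.5996 5.4901]
P' = Q + AᵀP(A−BK) = [1.8075 2.0996; 2.0996 5.7401]
tr(P') = 7.5476

7.5476


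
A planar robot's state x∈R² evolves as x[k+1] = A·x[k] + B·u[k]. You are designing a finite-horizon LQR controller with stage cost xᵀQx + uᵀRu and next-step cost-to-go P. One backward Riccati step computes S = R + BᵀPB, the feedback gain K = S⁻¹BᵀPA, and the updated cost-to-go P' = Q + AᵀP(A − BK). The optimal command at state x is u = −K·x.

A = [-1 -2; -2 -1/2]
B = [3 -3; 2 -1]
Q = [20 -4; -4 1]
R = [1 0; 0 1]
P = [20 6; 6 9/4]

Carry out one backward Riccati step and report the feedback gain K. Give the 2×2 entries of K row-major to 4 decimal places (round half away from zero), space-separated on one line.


BᵀP = [72.0000 22.5000; -66.0000 -20.2500]
S = R + BᵀPB = [1 0; 0 1] + [261.0000 -238.5000; -238.5000 218.2500] = [262.0000 -238.5000; -238.5000 219.2500]
BᵀPA = [-117.0000 -155.2500; 106.5000 142.1250]
K = S⁻¹·BᵀPA = [-0.4490 -0.2526; -0.0027 0.3735]
A−BK = [0.3390 -0.1218; -1.1047 0.3786]
AᵀP(A−BK) = [0.7519 -0.0771; -0.0771 0.2692]
P' = Q + AᵀP(A−BK) = [20.7519 -4.0771; -4.0771 1.2692]
tr(P') = 22.0210

-0.4490 -0.2526 -0.0027 0.3735


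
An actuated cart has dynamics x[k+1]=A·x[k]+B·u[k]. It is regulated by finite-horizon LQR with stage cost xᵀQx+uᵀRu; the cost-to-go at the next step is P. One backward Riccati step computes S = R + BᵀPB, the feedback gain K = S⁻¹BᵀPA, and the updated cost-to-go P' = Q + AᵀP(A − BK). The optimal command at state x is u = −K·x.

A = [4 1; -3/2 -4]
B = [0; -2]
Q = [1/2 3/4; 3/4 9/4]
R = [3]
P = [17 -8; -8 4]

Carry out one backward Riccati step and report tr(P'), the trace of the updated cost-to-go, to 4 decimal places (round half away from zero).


BᵀP = [16.0000 -8.0000]
S = R + BᵀPB = [3] + [16.0000] = [19.0000]
BᵀPA = [76.0000 48.0000]
K = S⁻¹·BᵀPA = [4.0000 2.5263]
A−BK = [4.0000 1.0000; 6.5000 1.0526]
AᵀP(A−BK) = [73.0000 40.0000; 40.0000 23.7368]
P' = Q + AᵀP(A−BK) = [73.5000 40.7500; 40.7500 25.9868]
tr(P') = 99.4868

99.4868


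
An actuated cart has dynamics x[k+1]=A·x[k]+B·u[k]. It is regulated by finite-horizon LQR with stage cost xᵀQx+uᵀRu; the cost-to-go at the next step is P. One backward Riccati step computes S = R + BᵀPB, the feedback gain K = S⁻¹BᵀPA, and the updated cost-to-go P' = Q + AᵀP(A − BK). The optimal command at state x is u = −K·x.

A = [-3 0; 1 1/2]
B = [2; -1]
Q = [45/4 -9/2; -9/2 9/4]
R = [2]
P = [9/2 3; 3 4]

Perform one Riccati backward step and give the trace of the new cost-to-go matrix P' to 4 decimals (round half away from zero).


19.5833

BᵀP = [6.0000 2.0000]
S = R + BᵀPB = [2] + [10.0000] = [12.0000]
BᵀPA = [-16.0000 1.0000]
K = S⁻¹·BᵀPA = [-1.3333 0.0833]
A−BK = [-0.3333 -0.1667; -0.3333 0.5833]
AᵀP(A−BK) = [5.1667 -1.1667; -1.1667 0.9167]
P' = Q + AᵀP(A−BK) = [16.4167 -5.6667; -5.6667 3.1667]
tr(P') = 19.5833


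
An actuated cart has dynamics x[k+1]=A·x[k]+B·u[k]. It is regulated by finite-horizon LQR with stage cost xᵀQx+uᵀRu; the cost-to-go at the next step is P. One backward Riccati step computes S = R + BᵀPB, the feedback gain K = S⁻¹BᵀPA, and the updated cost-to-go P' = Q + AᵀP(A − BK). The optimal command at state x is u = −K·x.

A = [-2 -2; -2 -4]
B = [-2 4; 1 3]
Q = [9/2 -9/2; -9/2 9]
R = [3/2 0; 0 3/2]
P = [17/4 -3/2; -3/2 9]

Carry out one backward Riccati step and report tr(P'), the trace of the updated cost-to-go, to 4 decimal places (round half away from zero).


BᵀP = [-10.0000 12.0000; 12.5000 21.0000]
S = R + BᵀPB = [3/2 0; 0 3/2] + [32.0000 -4.0000; -4.0000 113.0000] = [33.5000 -4.0000; -4.0000 114.5000]
BᵀPA = [-4.0000 -28.0000; -67.0000 -109.0000]
K = S⁻¹·BᵀPA = [-0.1901 -0.9535; -0.5918 -0.9853]
A−BK = [-0.0130 0.0342; -0.0346 -0.0907]
AᵀP(A−BK) = [0.5896 1.1728; 1.1728 2.9081]
P' = Q + AᵀP(A−BK) = [5.0896 -3.3272; -3.3272 11.9081]
tr(P') = 16.9977

16.9977


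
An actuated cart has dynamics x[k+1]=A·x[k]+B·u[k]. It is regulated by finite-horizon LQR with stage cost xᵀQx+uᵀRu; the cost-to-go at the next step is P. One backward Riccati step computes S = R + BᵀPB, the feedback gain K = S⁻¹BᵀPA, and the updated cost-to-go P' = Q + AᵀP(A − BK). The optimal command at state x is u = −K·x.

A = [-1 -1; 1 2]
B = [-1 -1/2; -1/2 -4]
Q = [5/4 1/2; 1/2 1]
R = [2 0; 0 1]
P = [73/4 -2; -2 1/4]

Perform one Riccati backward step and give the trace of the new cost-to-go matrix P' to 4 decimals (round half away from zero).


7.9246

BᵀP = [-17.2500 1.8750; -1.1250 0.0000]
S = R + BᵀPB = [2 0; 0 1] + [16.3125 1.1250; 1.1250 0.5625] = [18.3125 1.1250; 1.1250 1.5625]
BᵀPA = [19.1250 21.0000; 1.1250 1.1250]
K = S⁻¹·BᵀPA = [1.0464 1.1535; -0.0334 -0.1106]
A−BK = [0.0297 0.0983; 1.3895 2.1346]
AᵀP(A−BK) = [2.5248 2.8127; 2.8127 3.1498]
P' = Q + AᵀP(A−BK) = [3.7748 3.3127; 3.3127 4.1498]
tr(P') = 7.9246


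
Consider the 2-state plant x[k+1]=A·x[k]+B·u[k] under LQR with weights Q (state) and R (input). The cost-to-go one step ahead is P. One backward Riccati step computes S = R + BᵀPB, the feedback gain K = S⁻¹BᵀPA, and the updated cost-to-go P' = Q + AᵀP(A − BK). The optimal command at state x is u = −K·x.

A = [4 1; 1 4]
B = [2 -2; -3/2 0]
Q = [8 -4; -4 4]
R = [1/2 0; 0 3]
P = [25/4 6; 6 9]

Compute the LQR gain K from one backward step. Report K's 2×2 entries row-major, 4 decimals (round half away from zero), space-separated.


-0.3750 -2.2031 -2.3080 -2.7115

BᵀP = [3.5000 -1.5000; -12.5000 -12.0000]
S = R + BᵀPB = [1/2 0; 0 3] + [9.2500 -7.0000; -7.0000 25.0000] = [9.7500 -7.0000; -7.0000 28.0000]
BᵀPA = [12.5000 -2.5000; -62.0000 -60.5000]
K = S⁻¹·BᵀPA = [-0.3750 -2.2031; -2.3080 -2.7115]
A−BK = [0.1339 -0.0167; 0.4375 0.6953]
AᵀP(A−BK) = [18.5893 22.4263; 22.4263 28.6967]
P' = Q + AᵀP(A−BK) = [26.5893 18.4263; 18.4263 32.6967]
tr(P') = 59.2860


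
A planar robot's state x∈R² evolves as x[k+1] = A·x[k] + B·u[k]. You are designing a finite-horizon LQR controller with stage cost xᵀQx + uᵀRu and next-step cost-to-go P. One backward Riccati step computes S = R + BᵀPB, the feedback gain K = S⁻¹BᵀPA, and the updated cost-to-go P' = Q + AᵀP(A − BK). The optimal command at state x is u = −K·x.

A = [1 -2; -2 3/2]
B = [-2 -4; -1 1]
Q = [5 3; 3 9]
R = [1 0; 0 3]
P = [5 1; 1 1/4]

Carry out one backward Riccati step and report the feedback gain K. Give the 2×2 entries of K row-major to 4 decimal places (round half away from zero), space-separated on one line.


BᵀP = [-11.0000 -2.2500; -19.0000 -3.7500]
S = R + BᵀPB = [1 0; 0 3] + [24.2500 41.7500; 41.7500 72.2500] = [25.2500 41.7500; 41.7500 75.2500]
BᵀPA = [-6.5000 18.6250; -11.5000 32.3750]
K = S⁻¹·BᵀPA = [-0.0573 0.3177; -0.1210 0.2540]
A−BK = [0.4013 -0.3487; -1.9363 1.5637]
AᵀP(A−BK) = [0.2357 -0.2643; -0.2643 0.4232]
P' = Q + AᵀP(A−BK) = [5.2357 2.7357; 2.7357 9.4232]
tr(P') = 14.6588

-0.0573 0.3177 -0.1210 0.2540


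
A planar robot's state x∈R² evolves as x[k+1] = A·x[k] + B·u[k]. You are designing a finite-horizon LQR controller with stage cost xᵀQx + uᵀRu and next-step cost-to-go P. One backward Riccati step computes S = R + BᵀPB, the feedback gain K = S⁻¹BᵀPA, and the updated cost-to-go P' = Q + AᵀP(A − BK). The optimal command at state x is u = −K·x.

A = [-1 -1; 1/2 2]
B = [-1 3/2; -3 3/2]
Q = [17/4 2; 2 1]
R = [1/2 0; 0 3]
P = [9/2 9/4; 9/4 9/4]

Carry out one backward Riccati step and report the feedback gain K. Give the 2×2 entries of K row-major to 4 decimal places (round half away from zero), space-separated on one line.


-0.0798 -0.5078 -0.3240 -0.4256

BᵀP = [-11.2500 -9.0000; 10.1250 6.7500]
S = R + BᵀPB = [1/2 0; 0 3] + [38.2500 -30.3750; -30.3750 25.3125] = [38.7500 -30.3750; -30.3750 28.3125]
BᵀPA = [6.7500 -6.7500; -6.7500 3.3750]
K = S⁻¹·BᵀPA = [-0.0798 -0.5078; -0.3240 -0.4256]
A−BK = [-0.5938 -0.8694; 0.7466 1.1150]
AᵀP(A−BK) = [1.1640 1.6799; 1.6799 2.5087]
P' = Q + AᵀP(A−BK) = [5.4140 3.6799; 3.6799 3.5087]
tr(P') = 8.9227


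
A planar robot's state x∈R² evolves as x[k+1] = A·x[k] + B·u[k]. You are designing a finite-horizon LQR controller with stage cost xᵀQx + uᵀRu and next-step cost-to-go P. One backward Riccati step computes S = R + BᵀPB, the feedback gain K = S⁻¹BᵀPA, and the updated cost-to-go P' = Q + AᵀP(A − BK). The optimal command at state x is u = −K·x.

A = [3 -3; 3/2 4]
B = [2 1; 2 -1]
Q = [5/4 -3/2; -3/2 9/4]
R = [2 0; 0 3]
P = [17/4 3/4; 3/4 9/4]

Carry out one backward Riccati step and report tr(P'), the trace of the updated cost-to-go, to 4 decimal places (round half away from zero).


BᵀP = [10.0000 6.0000; 3.5000 -1.5000]
S = R + BᵀPB = [2 0; 0 3] + [32.0000 4.0000; 4.0000 5.0000] = [34.0000 4.0000; 4.0000 8.0000]
BᵀPA = [39.0000 -6.0000; 8.2500 -16.5000]
K = S⁻¹·BᵀPA = [1.0898 0.0703; 0.4863 -2.0977]
A−BK = [0.3340 -1.0430; -0.1934 1.7617]
AᵀP(A−BK) = [3.5464 -4.5615; -4.5615 22.0605]
P' = Q + AᵀP(A−BK) = [4.7964 -6.0615; -6.0615 24.3105]
tr(P') = 29.1069

29.1069


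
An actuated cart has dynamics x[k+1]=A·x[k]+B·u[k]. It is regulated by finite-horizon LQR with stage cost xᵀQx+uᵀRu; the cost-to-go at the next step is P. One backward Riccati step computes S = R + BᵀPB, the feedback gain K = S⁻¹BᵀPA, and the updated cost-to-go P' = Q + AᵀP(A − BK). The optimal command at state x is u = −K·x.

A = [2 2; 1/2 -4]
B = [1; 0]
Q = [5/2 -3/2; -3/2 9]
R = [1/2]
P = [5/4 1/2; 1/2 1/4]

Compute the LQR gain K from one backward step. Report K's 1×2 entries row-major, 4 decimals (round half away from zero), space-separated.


BᵀP = [1.2500 0.5000]
S = R + BᵀPB = [1/2] + [1.2500] = [1.7500]
BᵀPA = [2.7500 0.5000]
K = S⁻¹·BᵀPA = [1.5714 0.2857]
A−BK = [0.4286 1.7143; 0.5000 -4.0000]
AᵀP(A−BK) = [1.7411 0.2143; 0.2143 0.8571]
P' = Q + AᵀP(A−BK) = [4.2411 -1.2857; -1.2857 9.8571]
tr(P') = 14.0982

1.5714 0.2857


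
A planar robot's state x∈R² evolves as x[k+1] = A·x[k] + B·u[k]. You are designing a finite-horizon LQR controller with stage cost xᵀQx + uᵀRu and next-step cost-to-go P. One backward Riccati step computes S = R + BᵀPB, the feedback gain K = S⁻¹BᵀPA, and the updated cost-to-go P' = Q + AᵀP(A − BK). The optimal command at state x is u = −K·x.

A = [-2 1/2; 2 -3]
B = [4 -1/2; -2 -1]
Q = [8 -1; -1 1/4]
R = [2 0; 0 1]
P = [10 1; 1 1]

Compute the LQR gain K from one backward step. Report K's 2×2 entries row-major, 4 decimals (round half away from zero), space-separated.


BᵀP = [38.0000 2.0000; -6.0000 -1.5000]
S = R + BᵀPB = [2 0; 0 1] + [148.0000 -21.0000; -21.0000 4.5000] = [150.0000 -21.0000; -21.0000 5.5000]
BᵀPA = [-72.0000 13.0000; 9.0000 1.5000]
K = S⁻¹·BᵀPA = [-0.5391 0.2682; -0.4219 1.2969]
A−BK = [-0.0547 0.0755; 0.5000 -1.1667]
AᵀP(A−BK) = [0.9844 -1.3594; -1.3594 3.0677]
P' = Q + AᵀP(A−BK) = [8.9844 -2.3594; -2.3594 3.3177]
tr(P') = 12.3021

-0.5391 0.2682 -0.4219 1.2969


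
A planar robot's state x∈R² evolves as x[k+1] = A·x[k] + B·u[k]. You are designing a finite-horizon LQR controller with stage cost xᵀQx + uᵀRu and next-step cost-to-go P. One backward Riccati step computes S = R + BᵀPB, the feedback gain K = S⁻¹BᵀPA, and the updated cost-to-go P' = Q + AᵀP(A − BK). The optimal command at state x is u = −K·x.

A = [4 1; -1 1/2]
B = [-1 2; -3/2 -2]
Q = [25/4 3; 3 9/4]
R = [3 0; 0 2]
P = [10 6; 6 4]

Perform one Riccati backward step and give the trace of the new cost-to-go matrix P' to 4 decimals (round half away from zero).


BᵀP = [-19.0000 -12.0000; 8.0000 4.0000]
S = R + BᵀPB = [3 0; 0 2] + [37.0000 -14.0000; -14.0000 8.0000] = [40.0000 -14.0000; -14.0000 10.0000]
BᵀPA = [-64.0000 -25.0000; 28.0000 10.0000]
K = S⁻¹·BᵀPA = [-1.2157 -0.5392; 1.0980 0.2451]
A−BK = [0.5882 -0.0294; -0.6275 0.1814]
AᵀP(A−BK) = [7.4510 2.6275; 2.6275 1.0686]
P' = Q + AᵀP(A−BK) = [13.7010 5.6275; 5.6275 3.3186]
tr(P') = 17.0196

17.0196


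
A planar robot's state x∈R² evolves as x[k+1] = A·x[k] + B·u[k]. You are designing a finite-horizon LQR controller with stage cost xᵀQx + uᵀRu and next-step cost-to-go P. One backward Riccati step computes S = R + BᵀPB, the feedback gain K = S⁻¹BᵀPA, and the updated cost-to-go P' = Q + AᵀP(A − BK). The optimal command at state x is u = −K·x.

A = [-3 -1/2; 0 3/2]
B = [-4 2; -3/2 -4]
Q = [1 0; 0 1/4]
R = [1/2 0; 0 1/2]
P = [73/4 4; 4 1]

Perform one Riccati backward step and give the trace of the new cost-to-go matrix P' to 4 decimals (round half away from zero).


1.5295

BᵀP = [-79.0000 -17.5000; 20.5000 4.0000]
S = R + BᵀPB = [1/2 0; 0 1/2] + [342.2500 -88.0000; -88.0000 25.0000] = [342.7500 -88.0000; -88.0000 25.5000]
BᵀPA = [237.0000 13.2500; -61.5000 -4.2500]
K = S⁻¹·BᵀPA = [0.6340 -0.0363; -0.2240 -0.2918]
A−BK = [-0.0162 -0.0614; 0.0550 0.2783]
AᵀP(A−BK) = [0.2267 0.0231; 0.0231 0.0528]
P' = Q + AᵀP(A−BK) = [1.2267 0.0231; 0.0231 0.3028]
tr(P') = 1.5295


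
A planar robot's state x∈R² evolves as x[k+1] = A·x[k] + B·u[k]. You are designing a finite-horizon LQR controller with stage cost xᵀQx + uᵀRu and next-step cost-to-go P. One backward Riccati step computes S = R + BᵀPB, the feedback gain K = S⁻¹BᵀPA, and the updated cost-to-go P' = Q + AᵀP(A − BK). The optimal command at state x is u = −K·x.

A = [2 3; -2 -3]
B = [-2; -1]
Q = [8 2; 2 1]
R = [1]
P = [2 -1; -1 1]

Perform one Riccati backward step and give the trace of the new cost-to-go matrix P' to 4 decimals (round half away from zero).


39.3333

BᵀP = [-3.0000 1.0000]
S = R + BᵀPB = [1] + [5.0000] = [6.0000]
BᵀPA = [-8.0000 -12.0000]
K = S⁻¹·BᵀPA = [-1.3333 -2.0000]
A−BK = [-0.6667 -1.0000; -3.3333 -5.0000]
AᵀP(A−BK) = [9.3333 14.0000; 14.0000 21.0000]
P' = Q + AᵀP(A−BK) = [17.3333 16.0000; 16.0000 22.0000]
tr(P') = 39.3333


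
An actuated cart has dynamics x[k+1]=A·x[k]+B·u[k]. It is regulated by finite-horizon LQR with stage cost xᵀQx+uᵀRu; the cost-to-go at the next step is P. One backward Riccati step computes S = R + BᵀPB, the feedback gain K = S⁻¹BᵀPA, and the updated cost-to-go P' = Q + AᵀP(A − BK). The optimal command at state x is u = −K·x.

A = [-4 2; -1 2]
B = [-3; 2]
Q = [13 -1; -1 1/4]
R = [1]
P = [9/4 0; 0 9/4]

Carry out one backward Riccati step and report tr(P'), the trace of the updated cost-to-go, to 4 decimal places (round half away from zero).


52.0950

BᵀP = [-6.7500 4.5000]
S = R + BᵀPB = [1] + [29.2500] = [30.2500]
BᵀPA = [22.5000 -4.5000]
K = S⁻¹·BᵀPA = [0.7438 -0.1488]
A−BK = [-1.7686 1.5537; -2.4876 2.2975]
AᵀP(A−BK) = [21.5145 -19.1529; -19.1529 17.3306]
P' = Q + AᵀP(A−BK) = [34.5145 -20.1529; -20.1529 17.5806]
tr(P') = 52.0950


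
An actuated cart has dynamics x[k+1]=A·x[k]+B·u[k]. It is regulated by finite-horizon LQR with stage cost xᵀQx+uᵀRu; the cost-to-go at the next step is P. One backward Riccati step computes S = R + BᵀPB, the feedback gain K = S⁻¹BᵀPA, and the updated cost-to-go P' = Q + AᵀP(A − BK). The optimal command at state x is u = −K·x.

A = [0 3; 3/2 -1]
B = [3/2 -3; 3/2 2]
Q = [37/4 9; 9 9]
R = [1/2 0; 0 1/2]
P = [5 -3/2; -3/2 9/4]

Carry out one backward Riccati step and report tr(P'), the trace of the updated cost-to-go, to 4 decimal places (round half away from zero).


18.8561

BᵀP = [5.2500 1.1250; -18.0000 9.0000]
S = R + BᵀPB = [1/2 0; 0 1/2] + [9.5625 -13.5000; -13.5000 72.0000] = [10.0625 -13.5000; -13.5000 72.5000]
BᵀPA = [1.6875 14.6250; 13.5000 -63.0000]
K = S⁻¹·BᵀPA = [0.5566 0.3834; 0.2898 -0.7976]
A−BK = [0.0347 0.0322; 0.0855 0.0201]
AᵀP(A−BK) = [0.2104 -0.0046; -0.0046 0.3957]
P' = Q + AᵀP(A−BK) = [9.4604 8.9954; 8.9954 9.3957]
tr(P') = 18.8561
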